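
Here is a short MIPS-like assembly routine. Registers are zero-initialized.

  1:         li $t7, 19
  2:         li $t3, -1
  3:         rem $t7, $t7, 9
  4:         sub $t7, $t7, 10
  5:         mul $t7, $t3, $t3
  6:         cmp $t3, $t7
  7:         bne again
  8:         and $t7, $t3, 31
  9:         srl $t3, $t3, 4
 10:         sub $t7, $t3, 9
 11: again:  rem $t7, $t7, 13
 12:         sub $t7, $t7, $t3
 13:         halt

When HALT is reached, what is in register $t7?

2

li $t7, 19 → $t7=19
li $t3, -1 → $t3=-1
rem $t7, $t7, 9 → $t7=19%9=1
sub $t7, $t7, 10 → $t7=1-10=-9
mul $t7, $t3, $t3 → $t7=(-1)*(-1)=1
cmp $t3, $t7  (cmp -1,1)
bne again: taken
rem $t7, $t7, 13 → $t7=1%13=1
sub $t7, $t7, $t3 → $t7=1-(-1)=2
halt.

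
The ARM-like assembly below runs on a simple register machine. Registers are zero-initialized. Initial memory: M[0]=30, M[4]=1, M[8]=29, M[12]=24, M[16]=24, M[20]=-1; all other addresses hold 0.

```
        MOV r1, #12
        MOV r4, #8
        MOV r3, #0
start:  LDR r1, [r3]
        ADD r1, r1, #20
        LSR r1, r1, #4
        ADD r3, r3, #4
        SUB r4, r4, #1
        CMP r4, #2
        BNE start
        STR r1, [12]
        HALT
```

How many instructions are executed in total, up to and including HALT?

47

r1=12
r4=8
r3=0
r1=M[0]=30
r1=30+20=50
r1=50>>4=3
r3=0+4=4
r4=8-1=7
CMP r4, #2  (cmp 7,2)
BNE start: taken
r1=M[4]=1
r1=1+20=21
r1=21>>4=1
r3=4+4=8
r4=7-1=6
CMP r4, #2  (cmp 6,2)
BNE start: taken
r1=M[8]=29
r1=29+20=49
r1=49>>4=3
r3=8+4=12
r4=6-1=5
CMP r4, #2  (cmp 5,2)
BNE start: taken
r1=M[12]=24
r1=24+20=44
r1=44>>4=2
r3=12+4=16
r4=5-1=4
CMP r4, #2  (cmp 4,2)
BNE start: taken
r1=M[16]=24
r1=24+20=44
r1=44>>4=2
r3=16+4=20
r4=4-1=3
CMP r4, #2  (cmp 3,2)
BNE start: taken
r1=M[20]=-1
r1=(-1)+20=19
r1=19>>4=1
r3=20+4=24
r4=3-1=2
CMP r4, #2  (cmp 2,2)
BNE start: not taken
STR r1, [12] → M[12]=1
halt.
Total executed instructions: 47.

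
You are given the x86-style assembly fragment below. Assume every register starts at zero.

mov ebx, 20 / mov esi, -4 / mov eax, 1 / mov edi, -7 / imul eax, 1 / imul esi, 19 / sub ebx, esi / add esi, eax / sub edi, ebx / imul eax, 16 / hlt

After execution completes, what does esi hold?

-75

ebx=20
esi=-4
eax=1
edi=-7
eax=1*1=1
esi=(-4)*19=-76
ebx=20-(-76)=96
esi=(-76)+1=-75
edi=(-7)-96=-103
eax=1*16=16
halt.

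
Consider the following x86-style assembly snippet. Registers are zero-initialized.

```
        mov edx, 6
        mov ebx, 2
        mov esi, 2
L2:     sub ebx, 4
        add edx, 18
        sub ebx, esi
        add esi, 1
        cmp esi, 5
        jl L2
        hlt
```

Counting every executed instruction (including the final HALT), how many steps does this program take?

after mov edx, 6: edx=6
after mov ebx, 2: ebx=2
after mov esi, 2: esi=2
after sub ebx, 4: ebx=2-4=-2
after add edx, 18: edx=6+18=24
after sub ebx, esi: ebx=(-2)-2=-4
after add esi, 1: esi=2+1=3
cmp esi, 5  (cmp 3,5)
jl L2: taken
after sub ebx, 4: ebx=(-4)-4=-8
after add edx, 18: edx=24+18=42
after sub ebx, esi: ebx=(-8)-3=-11
after add esi, 1: esi=3+1=4
cmp esi, 5  (cmp 4,5)
jl L2: taken
after sub ebx, 4: ebx=(-11)-4=-15
after add edx, 18: edx=42+18=60
after sub ebx, esi: ebx=(-15)-4=-19
after add esi, 1: esi=4+1=5
cmp esi, 5  (cmp 5,5)
jl L2: not taken
halt.
Total executed instructions: 22.

22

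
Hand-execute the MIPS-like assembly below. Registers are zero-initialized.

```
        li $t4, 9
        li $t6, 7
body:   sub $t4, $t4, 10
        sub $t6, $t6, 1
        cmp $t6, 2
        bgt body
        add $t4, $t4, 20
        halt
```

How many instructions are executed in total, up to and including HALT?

24

li $t4, 9 → $t4=9
li $t6, 7 → $t6=7
sub $t4, $t4, 10 → $t4=9-10=-1
sub $t6, $t6, 1 → $t6=7-1=6
cmp $t6, 2  (cmp 6,2)
bgt body: taken
sub $t4, $t4, 10 → $t4=(-1)-10=-11
sub $t6, $t6, 1 → $t6=6-1=5
cmp $t6, 2  (cmp 5,2)
bgt body: taken
sub $t4, $t4, 10 → $t4=(-11)-10=-21
sub $t6, $t6, 1 → $t6=5-1=4
cmp $t6, 2  (cmp 4,2)
bgt body: taken
sub $t4, $t4, 10 → $t4=(-21)-10=-31
sub $t6, $t6, 1 → $t6=4-1=3
cmp $t6, 2  (cmp 3,2)
bgt body: taken
sub $t4, $t4, 10 → $t4=(-31)-10=-41
sub $t6, $t6, 1 → $t6=3-1=2
cmp $t6, 2  (cmp 2,2)
bgt body: not taken
add $t4, $t4, 20 → $t4=(-41)+20=-21
halt.
Total executed instructions: 24.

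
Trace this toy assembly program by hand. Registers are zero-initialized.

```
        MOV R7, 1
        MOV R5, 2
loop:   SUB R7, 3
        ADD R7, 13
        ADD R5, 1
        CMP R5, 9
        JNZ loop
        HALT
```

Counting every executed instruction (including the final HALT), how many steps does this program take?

38

after MOV R7, 1: R7=1
after MOV R5, 2: R5=2
after SUB R7, 3: R7=1-3=-2
after ADD R7, 13: R7=(-2)+13=11
after ADD R5, 1: R5=2+1=3
CMP R5, 9  (cmp 3,9)
JNZ loop: taken
after SUB R7, 3: R7=11-3=8
after ADD R7, 13: R7=8+13=21
after ADD R5, 1: R5=3+1=4
CMP R5, 9  (cmp 4,9)
JNZ loop: taken
after SUB R7, 3: R7=21-3=18
after ADD R7, 13: R7=18+13=31
after ADD R5, 1: R5=4+1=5
CMP R5, 9  (cmp 5,9)
JNZ loop: taken
after SUB R7, 3: R7=31-3=28
after ADD R7, 13: R7=28+13=41
after ADD R5, 1: R5=5+1=6
CMP R5, 9  (cmp 6,9)
JNZ loop: taken
after SUB R7, 3: R7=41-3=38
after ADD R7, 13: R7=38+13=51
after ADD R5, 1: R5=6+1=7
CMP R5, 9  (cmp 7,9)
JNZ loop: taken
after SUB R7, 3: R7=51-3=48
after ADD R7, 13: R7=48+13=61
after ADD R5, 1: R5=7+1=8
CMP R5, 9  (cmp 8,9)
JNZ loop: taken
after SUB R7, 3: R7=61-3=58
after ADD R7, 13: R7=58+13=71
after ADD R5, 1: R5=8+1=9
CMP R5, 9  (cmp 9,9)
JNZ loop: not taken
halt.
Total executed instructions: 38.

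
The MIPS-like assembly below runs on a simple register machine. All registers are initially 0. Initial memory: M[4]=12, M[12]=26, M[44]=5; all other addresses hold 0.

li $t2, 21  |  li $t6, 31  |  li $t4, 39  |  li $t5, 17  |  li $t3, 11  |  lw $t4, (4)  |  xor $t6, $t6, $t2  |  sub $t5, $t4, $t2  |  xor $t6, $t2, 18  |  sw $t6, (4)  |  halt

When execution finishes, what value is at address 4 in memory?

li $t2, 21 → $t2=21
li $t6, 31 → $t6=31
li $t4, 39 → $t4=39
li $t5, 17 → $t5=17
li $t3, 11 → $t3=11
lw $t4, (4) → $t4=M[4]=12
xor $t6, $t6, $t2 → $t6=31^21=10
sub $t5, $t4, $t2 → $t5=12-21=-9
xor $t6, $t2, 18 → $t6=21^18=7
sw $t6, (4) → M[4]=7
halt.

7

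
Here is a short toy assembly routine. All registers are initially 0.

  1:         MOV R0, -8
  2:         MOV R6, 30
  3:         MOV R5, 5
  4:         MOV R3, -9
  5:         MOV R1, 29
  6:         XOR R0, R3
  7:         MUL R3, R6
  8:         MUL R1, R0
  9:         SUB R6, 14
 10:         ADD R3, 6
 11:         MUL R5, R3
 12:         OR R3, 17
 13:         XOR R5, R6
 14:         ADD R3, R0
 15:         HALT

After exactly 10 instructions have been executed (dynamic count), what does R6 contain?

16

R0=-8
R6=30
R5=5
R3=-9
R1=29
R0=(-8)^(-9)=15
R3=(-9)*30=-270
R1=29*15=435
R6=30-14=16
R3=(-270)+6=-264
After step 10: R6 = 16.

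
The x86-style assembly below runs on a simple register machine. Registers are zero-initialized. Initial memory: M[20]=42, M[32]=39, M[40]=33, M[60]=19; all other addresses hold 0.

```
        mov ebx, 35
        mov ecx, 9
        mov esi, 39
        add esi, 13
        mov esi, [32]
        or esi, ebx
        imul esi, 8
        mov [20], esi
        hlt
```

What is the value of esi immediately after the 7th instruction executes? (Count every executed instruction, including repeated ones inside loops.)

ebx=35
ecx=9
esi=39
esi=39+13=52
esi=M[32]=39
esi=39|35=39
esi=39*8=312
After step 7: esi = 312.

312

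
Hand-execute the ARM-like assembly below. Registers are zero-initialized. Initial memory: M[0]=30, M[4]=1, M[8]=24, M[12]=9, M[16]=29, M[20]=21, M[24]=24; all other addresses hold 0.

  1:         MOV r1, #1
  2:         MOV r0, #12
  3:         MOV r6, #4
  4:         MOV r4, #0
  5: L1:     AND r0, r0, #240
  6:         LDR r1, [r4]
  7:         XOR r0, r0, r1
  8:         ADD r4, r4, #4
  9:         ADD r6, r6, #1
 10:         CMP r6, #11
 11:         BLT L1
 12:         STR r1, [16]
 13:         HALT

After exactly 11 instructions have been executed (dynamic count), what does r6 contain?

5

r1=1
r0=12
r6=4
r4=0
r0=12&240=0
r1=M[0]=30
r0=0^30=30
r4=0+4=4
r6=4+1=5
CMP r6, #11  (cmp 5,11)
BLT L1: taken
After step 11: r6 = 5.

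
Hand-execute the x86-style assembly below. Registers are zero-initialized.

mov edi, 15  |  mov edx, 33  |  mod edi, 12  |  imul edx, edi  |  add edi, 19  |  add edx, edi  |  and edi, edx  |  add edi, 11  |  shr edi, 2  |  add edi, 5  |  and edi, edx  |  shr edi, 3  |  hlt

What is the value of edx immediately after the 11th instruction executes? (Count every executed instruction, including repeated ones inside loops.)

121

after mov edi, 15: edi=15
after mov edx, 33: edx=33
after mod edi, 12: edi=15%12=3
after imul edx, edi: edx=33*3=99
after add edi, 19: edi=3+19=22
after add edx, edi: edx=99+22=121
after and edi, edx: edi=22&121=16
after add edi, 11: edi=16+11=27
after shr edi, 2: edi=27>>2=6
after add edi, 5: edi=6+5=11
after and edi, edx: edi=11&121=9
After step 11: edx = 121.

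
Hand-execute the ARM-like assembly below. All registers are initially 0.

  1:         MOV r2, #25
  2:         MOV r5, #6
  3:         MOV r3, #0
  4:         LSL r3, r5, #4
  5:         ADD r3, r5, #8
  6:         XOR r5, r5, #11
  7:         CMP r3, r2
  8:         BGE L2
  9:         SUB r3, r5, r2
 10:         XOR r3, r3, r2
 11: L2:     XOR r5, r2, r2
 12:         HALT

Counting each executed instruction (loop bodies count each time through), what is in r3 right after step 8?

14

after MOV r2, #25: r2=25
after MOV r5, #6: r5=6
after MOV r3, #0: r3=0
after LSL r3, r5, #4: r3=6<<4=96
after ADD r3, r5, #8: r3=6+8=14
after XOR r5, r5, #11: r5=6^11=13
CMP r3, r2  (cmp 14,25)
BGE L2: not taken
After step 8: r3 = 14.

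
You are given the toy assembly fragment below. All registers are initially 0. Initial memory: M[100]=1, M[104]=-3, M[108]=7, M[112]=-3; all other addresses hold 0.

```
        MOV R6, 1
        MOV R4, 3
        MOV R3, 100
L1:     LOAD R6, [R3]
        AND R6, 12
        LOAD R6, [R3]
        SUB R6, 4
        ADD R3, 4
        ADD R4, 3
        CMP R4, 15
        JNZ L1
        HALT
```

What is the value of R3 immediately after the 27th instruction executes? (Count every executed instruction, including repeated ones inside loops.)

112

after MOV R6, 1: R6=1
after MOV R4, 3: R4=3
after MOV R3, 100: R3=100
after LOAD R6, [R3]: R6=M[100]=1
after AND R6, 12: R6=1&12=0
after LOAD R6, [R3]: R6=M[100]=1
after SUB R6, 4: R6=1-4=-3
after ADD R3, 4: R3=100+4=104
after ADD R4, 3: R4=3+3=6
CMP R4, 15  (cmp 6,15)
JNZ L1: taken
after LOAD R6, [R3]: R6=M[104]=-3
after AND R6, 12: R6=(-3)&12=12
after LOAD R6, [R3]: R6=M[104]=-3
after SUB R6, 4: R6=(-3)-4=-7
after ADD R3, 4: R3=104+4=108
after ADD R4, 3: R4=6+3=9
CMP R4, 15  (cmp 9,15)
JNZ L1: taken
after LOAD R6, [R3]: R6=M[108]=7
after AND R6, 12: R6=7&12=4
after LOAD R6, [R3]: R6=M[108]=7
after SUB R6, 4: R6=7-4=3
after ADD R3, 4: R3=108+4=112
after ADD R4, 3: R4=9+3=12
CMP R4, 15  (cmp 12,15)
JNZ L1: taken
After step 27: R3 = 112.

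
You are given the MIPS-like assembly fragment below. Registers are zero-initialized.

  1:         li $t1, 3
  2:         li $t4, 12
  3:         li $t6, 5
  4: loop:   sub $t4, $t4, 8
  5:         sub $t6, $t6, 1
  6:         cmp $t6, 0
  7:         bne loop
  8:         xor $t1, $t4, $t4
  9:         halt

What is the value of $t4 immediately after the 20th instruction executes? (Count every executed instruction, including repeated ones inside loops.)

-28

li $t1, 3 → $t1=3
li $t4, 12 → $t4=12
li $t6, 5 → $t6=5
sub $t4, $t4, 8 → $t4=12-8=4
sub $t6, $t6, 1 → $t6=5-1=4
cmp $t6, 0  (cmp 4,0)
bne loop: taken
sub $t4, $t4, 8 → $t4=4-8=-4
sub $t6, $t6, 1 → $t6=4-1=3
cmp $t6, 0  (cmp 3,0)
bne loop: taken
sub $t4, $t4, 8 → $t4=(-4)-8=-12
sub $t6, $t6, 1 → $t6=3-1=2
cmp $t6, 0  (cmp 2,0)
bne loop: taken
sub $t4, $t4, 8 → $t4=(-12)-8=-20
sub $t6, $t6, 1 → $t6=2-1=1
cmp $t6, 0  (cmp 1,0)
bne loop: taken
sub $t4, $t4, 8 → $t4=(-20)-8=-28
After step 20: $t4 = -28.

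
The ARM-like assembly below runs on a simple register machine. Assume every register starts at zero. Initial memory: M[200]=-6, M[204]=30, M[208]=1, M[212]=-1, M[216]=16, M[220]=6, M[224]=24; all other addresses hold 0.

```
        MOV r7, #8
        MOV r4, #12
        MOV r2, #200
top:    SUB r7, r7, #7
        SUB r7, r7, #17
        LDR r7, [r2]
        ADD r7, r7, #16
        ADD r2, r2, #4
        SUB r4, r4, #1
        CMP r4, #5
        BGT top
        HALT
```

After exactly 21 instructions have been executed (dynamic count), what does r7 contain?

after MOV r7, #8: r7=8
after MOV r4, #12: r4=12
after MOV r2, #200: r2=200
after SUB r7, r7, #7: r7=8-7=1
after SUB r7, r7, #17: r7=1-17=-16
after LDR r7, [r2]: r7=M[200]=-6
after ADD r7, r7, #16: r7=(-6)+16=10
after ADD r2, r2, #4: r2=200+4=204
after SUB r4, r4, #1: r4=12-1=11
CMP r4, #5  (cmp 11,5)
BGT top: taken
after SUB r7, r7, #7: r7=10-7=3
after SUB r7, r7, #17: r7=3-17=-14
after LDR r7, [r2]: r7=M[204]=30
after ADD r7, r7, #16: r7=30+16=46
after ADD r2, r2, #4: r2=204+4=208
after SUB r4, r4, #1: r4=11-1=10
CMP r4, #5  (cmp 10,5)
BGT top: taken
after SUB r7, r7, #7: r7=46-7=39
after SUB r7, r7, #17: r7=39-17=22
After step 21: r7 = 22.

22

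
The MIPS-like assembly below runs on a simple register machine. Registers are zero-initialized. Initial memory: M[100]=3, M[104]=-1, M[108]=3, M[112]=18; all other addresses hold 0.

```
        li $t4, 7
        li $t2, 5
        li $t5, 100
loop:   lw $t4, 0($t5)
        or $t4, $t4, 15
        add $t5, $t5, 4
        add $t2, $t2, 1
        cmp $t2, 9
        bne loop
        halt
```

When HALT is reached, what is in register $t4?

31

$t4=7
$t2=5
$t5=100
$t4=M[100]=3
$t4=3|15=15
$t5=100+4=104
$t2=5+1=6
cmp $t2, 9  (cmp 6,9)
bne loop: taken
$t4=M[104]=-1
$t4=(-1)|15=-1
$t5=104+4=108
$t2=6+1=7
cmp $t2, 9  (cmp 7,9)
bne loop: taken
$t4=M[108]=3
$t4=3|15=15
$t5=108+4=112
$t2=7+1=8
cmp $t2, 9  (cmp 8,9)
bne loop: taken
$t4=M[112]=18
$t4=18|15=31
$t5=112+4=116
$t2=8+1=9
cmp $t2, 9  (cmp 9,9)
bne loop: not taken
halt.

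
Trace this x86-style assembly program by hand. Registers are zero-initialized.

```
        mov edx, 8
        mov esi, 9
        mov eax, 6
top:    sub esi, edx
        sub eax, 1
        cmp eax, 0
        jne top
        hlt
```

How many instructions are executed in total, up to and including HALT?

28

after mov edx, 8: edx=8
after mov esi, 9: esi=9
after mov eax, 6: eax=6
after sub esi, edx: esi=9-8=1
after sub eax, 1: eax=6-1=5
cmp eax, 0  (cmp 5,0)
jne top: taken
after sub esi, edx: esi=1-8=-7
after sub eax, 1: eax=5-1=4
cmp eax, 0  (cmp 4,0)
jne top: taken
after sub esi, edx: esi=(-7)-8=-15
after sub eax, 1: eax=4-1=3
cmp eax, 0  (cmp 3,0)
jne top: taken
after sub esi, edx: esi=(-15)-8=-23
after sub eax, 1: eax=3-1=2
cmp eax, 0  (cmp 2,0)
jne top: taken
after sub esi, edx: esi=(-23)-8=-31
after sub eax, 1: eax=2-1=1
cmp eax, 0  (cmp 1,0)
jne top: taken
after sub esi, edx: esi=(-31)-8=-39
after sub eax, 1: eax=1-1=0
cmp eax, 0  (cmp 0,0)
jne top: not taken
halt.
Total executed instructions: 28.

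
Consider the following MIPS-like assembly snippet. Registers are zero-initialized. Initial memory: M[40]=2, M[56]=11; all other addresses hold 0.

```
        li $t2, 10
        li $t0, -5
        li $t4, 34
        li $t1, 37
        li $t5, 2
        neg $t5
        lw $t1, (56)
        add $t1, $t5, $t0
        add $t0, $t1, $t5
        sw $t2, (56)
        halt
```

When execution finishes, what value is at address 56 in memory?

$t2=10
$t0=-5
$t4=34
$t1=37
$t5=2
$t5=-(2)=-2
$t1=M[56]=11
$t1=(-2)+(-5)=-7
$t0=(-7)+(-2)=-9
sw $t2, (56) → M[56]=10
halt.

10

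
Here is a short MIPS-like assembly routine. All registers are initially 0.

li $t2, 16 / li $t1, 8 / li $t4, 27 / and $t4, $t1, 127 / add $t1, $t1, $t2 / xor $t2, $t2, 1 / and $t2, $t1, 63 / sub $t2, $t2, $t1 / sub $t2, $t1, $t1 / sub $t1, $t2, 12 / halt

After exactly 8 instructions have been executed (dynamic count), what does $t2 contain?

0

$t2=16
$t1=8
$t4=27
$t4=8&127=8
$t1=8+16=24
$t2=16^1=17
$t2=24&63=24
$t2=24-24=0
After step 8: $t2 = 0.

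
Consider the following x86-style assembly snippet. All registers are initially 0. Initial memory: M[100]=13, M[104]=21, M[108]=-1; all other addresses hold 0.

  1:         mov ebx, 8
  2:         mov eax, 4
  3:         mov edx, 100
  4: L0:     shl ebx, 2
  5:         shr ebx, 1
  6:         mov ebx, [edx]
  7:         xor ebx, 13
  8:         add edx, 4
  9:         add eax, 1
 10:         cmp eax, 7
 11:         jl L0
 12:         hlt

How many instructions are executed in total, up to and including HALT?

28

ebx=8
eax=4
edx=100
ebx=8<<2=32
ebx=32>>1=16
ebx=M[100]=13
ebx=13^13=0
edx=100+4=104
eax=4+1=5
cmp eax, 7  (cmp 5,7)
jl L0: taken
ebx=0<<2=0
ebx=0>>1=0
ebx=M[104]=21
ebx=21^13=24
edx=104+4=108
eax=5+1=6
cmp eax, 7  (cmp 6,7)
jl L0: taken
ebx=24<<2=96
ebx=96>>1=48
ebx=M[108]=-1
ebx=(-1)^13=-14
edx=108+4=112
eax=6+1=7
cmp eax, 7  (cmp 7,7)
jl L0: not taken
halt.
Total executed instructions: 28.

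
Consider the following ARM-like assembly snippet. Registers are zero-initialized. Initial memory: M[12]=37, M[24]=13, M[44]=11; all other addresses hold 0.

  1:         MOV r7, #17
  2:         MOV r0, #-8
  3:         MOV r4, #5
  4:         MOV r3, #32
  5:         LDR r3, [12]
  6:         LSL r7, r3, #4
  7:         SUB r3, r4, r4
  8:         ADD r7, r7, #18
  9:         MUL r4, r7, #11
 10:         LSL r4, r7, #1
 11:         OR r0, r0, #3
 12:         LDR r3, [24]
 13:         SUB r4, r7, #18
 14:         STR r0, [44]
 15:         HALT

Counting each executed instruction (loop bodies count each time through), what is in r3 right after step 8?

0

after MOV r7, #17: r7=17
after MOV r0, #-8: r0=-8
after MOV r4, #5: r4=5
after MOV r3, #32: r3=32
after LDR r3, [12]: r3=M[12]=37
after LSL r7, r3, #4: r7=37<<4=592
after SUB r3, r4, r4: r3=5-5=0
after ADD r7, r7, #18: r7=592+18=610
After step 8: r3 = 0.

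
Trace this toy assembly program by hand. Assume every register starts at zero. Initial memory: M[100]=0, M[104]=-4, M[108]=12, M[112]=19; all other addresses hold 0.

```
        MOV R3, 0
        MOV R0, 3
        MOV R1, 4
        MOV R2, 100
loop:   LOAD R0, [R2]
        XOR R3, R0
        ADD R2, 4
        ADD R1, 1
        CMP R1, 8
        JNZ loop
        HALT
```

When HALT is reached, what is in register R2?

R3=0
R0=3
R1=4
R2=100
R0=M[100]=0
R3=0^0=0
R2=100+4=104
R1=4+1=5
CMP R1, 8  (cmp 5,8)
JNZ loop: taken
R0=M[104]=-4
R3=0^(-4)=-4
R2=104+4=108
R1=5+1=6
CMP R1, 8  (cmp 6,8)
JNZ loop: taken
R0=M[108]=12
R3=(-4)^12=-16
R2=108+4=112
R1=6+1=7
CMP R1, 8  (cmp 7,8)
JNZ loop: taken
R0=M[112]=19
R3=(-16)^19=-29
R2=112+4=116
R1=7+1=8
CMP R1, 8  (cmp 8,8)
JNZ loop: not taken
halt.

116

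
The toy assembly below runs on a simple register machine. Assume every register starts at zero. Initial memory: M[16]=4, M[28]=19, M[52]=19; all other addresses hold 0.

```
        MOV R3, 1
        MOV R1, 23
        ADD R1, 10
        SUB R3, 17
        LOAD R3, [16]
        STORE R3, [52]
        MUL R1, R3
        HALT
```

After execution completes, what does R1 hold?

132

R3=1
R1=23
R1=23+10=33
R3=1-17=-16
R3=M[16]=4
STORE R3, [52] → M[52]=4
R1=33*4=132
halt.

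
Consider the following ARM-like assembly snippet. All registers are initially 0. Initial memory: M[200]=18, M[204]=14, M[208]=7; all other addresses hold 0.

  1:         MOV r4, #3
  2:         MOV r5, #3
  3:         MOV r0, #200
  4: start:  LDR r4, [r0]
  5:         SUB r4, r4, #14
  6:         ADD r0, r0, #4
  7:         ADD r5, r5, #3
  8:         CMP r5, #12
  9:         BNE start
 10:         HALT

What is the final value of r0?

r4=3
r5=3
r0=200
r4=M[200]=18
r4=18-14=4
r0=200+4=204
r5=3+3=6
CMP r5, #12  (cmp 6,12)
BNE start: taken
r4=M[204]=14
r4=14-14=0
r0=204+4=208
r5=6+3=9
CMP r5, #12  (cmp 9,12)
BNE start: taken
r4=M[208]=7
r4=7-14=-7
r0=208+4=212
r5=9+3=12
CMP r5, #12  (cmp 12,12)
BNE start: not taken
halt.

212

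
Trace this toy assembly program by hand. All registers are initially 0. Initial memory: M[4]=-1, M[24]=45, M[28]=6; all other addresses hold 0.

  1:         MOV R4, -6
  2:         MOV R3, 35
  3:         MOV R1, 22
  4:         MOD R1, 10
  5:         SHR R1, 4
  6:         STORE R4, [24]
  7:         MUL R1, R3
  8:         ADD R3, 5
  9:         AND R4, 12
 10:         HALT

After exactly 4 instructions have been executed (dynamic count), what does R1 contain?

R4=-6
R3=35
R1=22
R1=22%10=2
After step 4: R1 = 2.

2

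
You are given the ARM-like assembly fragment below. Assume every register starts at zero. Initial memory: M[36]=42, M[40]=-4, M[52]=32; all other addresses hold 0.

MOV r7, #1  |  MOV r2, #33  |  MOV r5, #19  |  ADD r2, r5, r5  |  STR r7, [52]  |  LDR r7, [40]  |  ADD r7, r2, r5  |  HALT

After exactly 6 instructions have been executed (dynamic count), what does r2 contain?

MOV r7, #1 → r7=1
MOV r2, #33 → r2=33
MOV r5, #19 → r5=19
ADD r2, r5, r5 → r2=19+19=38
STR r7, [52] → M[52]=1
LDR r7, [40] → r7=M[40]=-4
After step 6: r2 = 38.

38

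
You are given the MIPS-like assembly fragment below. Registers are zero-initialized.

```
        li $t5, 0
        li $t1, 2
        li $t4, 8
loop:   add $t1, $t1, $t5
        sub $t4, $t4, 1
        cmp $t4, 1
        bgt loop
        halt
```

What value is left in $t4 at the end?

1

li $t5, 0 → $t5=0
li $t1, 2 → $t1=2
li $t4, 8 → $t4=8
add $t1, $t1, $t5 → $t1=2+0=2
sub $t4, $t4, 1 → $t4=8-1=7
cmp $t4, 1  (cmp 7,1)
bgt loop: taken
add $t1, $t1, $t5 → $t1=2+0=2
sub $t4, $t4, 1 → $t4=7-1=6
cmp $t4, 1  (cmp 6,1)
bgt loop: taken
add $t1, $t1, $t5 → $t1=2+0=2
sub $t4, $t4, 1 → $t4=6-1=5
cmp $t4, 1  (cmp 5,1)
bgt loop: taken
add $t1, $t1, $t5 → $t1=2+0=2
sub $t4, $t4, 1 → $t4=5-1=4
cmp $t4, 1  (cmp 4,1)
bgt loop: taken
add $t1, $t1, $t5 → $t1=2+0=2
sub $t4, $t4, 1 → $t4=4-1=3
cmp $t4, 1  (cmp 3,1)
bgt loop: taken
add $t1, $t1, $t5 → $t1=2+0=2
sub $t4, $t4, 1 → $t4=3-1=2
cmp $t4, 1  (cmp 2,1)
bgt loop: taken
add $t1, $t1, $t5 → $t1=2+0=2
sub $t4, $t4, 1 → $t4=2-1=1
cmp $t4, 1  (cmp 1,1)
bgt loop: not taken
halt.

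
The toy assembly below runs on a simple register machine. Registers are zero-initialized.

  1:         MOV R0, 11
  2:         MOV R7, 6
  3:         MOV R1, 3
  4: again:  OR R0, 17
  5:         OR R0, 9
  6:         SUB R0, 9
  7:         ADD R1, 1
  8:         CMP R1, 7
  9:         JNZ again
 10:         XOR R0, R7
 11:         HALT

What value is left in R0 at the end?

20

MOV R0, 11 → R0=11
MOV R7, 6 → R7=6
MOV R1, 3 → R1=3
OR R0, 17 → R0=11|17=27
OR R0, 9 → R0=27|9=27
SUB R0, 9 → R0=27-9=18
ADD R1, 1 → R1=3+1=4
CMP R1, 7  (cmp 4,7)
JNZ again: taken
OR R0, 17 → R0=18|17=19
OR R0, 9 → R0=19|9=27
SUB R0, 9 → R0=27-9=18
ADD R1, 1 → R1=4+1=5
CMP R1, 7  (cmp 5,7)
JNZ again: taken
OR R0, 17 → R0=18|17=19
OR R0, 9 → R0=19|9=27
SUB R0, 9 → R0=27-9=18
ADD R1, 1 → R1=5+1=6
CMP R1, 7  (cmp 6,7)
JNZ again: taken
OR R0, 17 → R0=18|17=19
OR R0, 9 → R0=19|9=27
SUB R0, 9 → R0=27-9=18
ADD R1, 1 → R1=6+1=7
CMP R1, 7  (cmp 7,7)
JNZ again: not taken
XOR R0, R7 → R0=18^6=20
halt.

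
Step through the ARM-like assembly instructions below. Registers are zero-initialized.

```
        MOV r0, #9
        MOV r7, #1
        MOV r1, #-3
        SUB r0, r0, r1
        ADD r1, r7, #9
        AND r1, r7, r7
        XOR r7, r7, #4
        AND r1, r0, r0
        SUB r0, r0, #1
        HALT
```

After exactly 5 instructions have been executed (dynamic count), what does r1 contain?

10

after MOV r0, #9: r0=9
after MOV r7, #1: r7=1
after MOV r1, #-3: r1=-3
after SUB r0, r0, r1: r0=9-(-3)=12
after ADD r1, r7, #9: r1=1+9=10
After step 5: r1 = 10.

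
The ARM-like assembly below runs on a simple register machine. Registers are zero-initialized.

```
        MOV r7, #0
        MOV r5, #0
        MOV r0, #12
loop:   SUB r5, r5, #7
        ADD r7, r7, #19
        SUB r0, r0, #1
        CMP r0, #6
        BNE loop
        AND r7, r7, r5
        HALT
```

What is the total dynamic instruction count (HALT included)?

after MOV r7, #0: r7=0
after MOV r5, #0: r5=0
after MOV r0, #12: r0=12
after SUB r5, r5, #7: r5=0-7=-7
after ADD r7, r7, #19: r7=0+19=19
after SUB r0, r0, #1: r0=12-1=11
CMP r0, #6  (cmp 11,6)
BNE loop: taken
after SUB r5, r5, #7: r5=(-7)-7=-14
after ADD r7, r7, #19: r7=19+19=38
after SUB r0, r0, #1: r0=11-1=10
CMP r0, #6  (cmp 10,6)
BNE loop: taken
after SUB r5, r5, #7: r5=(-14)-7=-21
after ADD r7, r7, #19: r7=38+19=57
after SUB r0, r0, #1: r0=10-1=9
CMP r0, #6  (cmp 9,6)
BNE loop: taken
after SUB r5, r5, #7: r5=(-21)-7=-28
after ADD r7, r7, #19: r7=57+19=76
after SUB r0, r0, #1: r0=9-1=8
CMP r0, #6  (cmp 8,6)
BNE loop: taken
after SUB r5, r5, #7: r5=(-28)-7=-35
after ADD r7, r7, #19: r7=76+19=95
after SUB r0, r0, #1: r0=8-1=7
CMP r0, #6  (cmp 7,6)
BNE loop: taken
after SUB r5, r5, #7: r5=(-35)-7=-42
after ADD r7, r7, #19: r7=95+19=114
after SUB r0, r0, #1: r0=7-1=6
CMP r0, #6  (cmp 6,6)
BNE loop: not taken
after AND r7, r7, r5: r7=114&(-42)=82
halt.
Total executed instructions: 35.

35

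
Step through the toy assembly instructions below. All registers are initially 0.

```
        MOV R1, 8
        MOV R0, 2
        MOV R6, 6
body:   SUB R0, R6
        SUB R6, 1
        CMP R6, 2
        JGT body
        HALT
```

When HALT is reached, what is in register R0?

-16

after MOV R1, 8: R1=8
after MOV R0, 2: R0=2
after MOV R6, 6: R6=6
after SUB R0, R6: R0=2-6=-4
after SUB R6, 1: R6=6-1=5
CMP R6, 2  (cmp 5,2)
JGT body: taken
after SUB R0, R6: R0=(-4)-5=-9
after SUB R6, 1: R6=5-1=4
CMP R6, 2  (cmp 4,2)
JGT body: taken
after SUB R0, R6: R0=(-9)-4=-13
after SUB R6, 1: R6=4-1=3
CMP R6, 2  (cmp 3,2)
JGT body: taken
after SUB R0, R6: R0=(-13)-3=-16
after SUB R6, 1: R6=3-1=2
CMP R6, 2  (cmp 2,2)
JGT body: not taken
halt.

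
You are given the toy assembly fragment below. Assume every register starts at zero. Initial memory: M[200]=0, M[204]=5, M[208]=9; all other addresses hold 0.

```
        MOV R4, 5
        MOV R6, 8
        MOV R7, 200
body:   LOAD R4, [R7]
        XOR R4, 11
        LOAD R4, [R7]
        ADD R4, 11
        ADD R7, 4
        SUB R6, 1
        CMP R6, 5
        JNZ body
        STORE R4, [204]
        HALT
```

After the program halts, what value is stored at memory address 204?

20

after MOV R4, 5: R4=5
after MOV R6, 8: R6=8
after MOV R7, 200: R7=200
after LOAD R4, [R7]: R4=M[200]=0
after XOR R4, 11: R4=0^11=11
after LOAD R4, [R7]: R4=M[200]=0
after ADD R4, 11: R4=0+11=11
after ADD R7, 4: R7=200+4=204
after SUB R6, 1: R6=8-1=7
CMP R6, 5  (cmp 7,5)
JNZ body: taken
after LOAD R4, [R7]: R4=M[204]=5
after XOR R4, 11: R4=5^11=14
after LOAD R4, [R7]: R4=M[204]=5
after ADD R4, 11: R4=5+11=16
after ADD R7, 4: R7=204+4=208
after SUB R6, 1: R6=7-1=6
CMP R6, 5  (cmp 6,5)
JNZ body: taken
after LOAD R4, [R7]: R4=M[208]=9
after XOR R4, 11: R4=9^11=2
after LOAD R4, [R7]: R4=M[208]=9
after ADD R4, 11: R4=9+11=20
after ADD R7, 4: R7=208+4=212
after SUB R6, 1: R6=6-1=5
CMP R6, 5  (cmp 5,5)
JNZ body: not taken
STORE R4, [204] → M[204]=20
halt.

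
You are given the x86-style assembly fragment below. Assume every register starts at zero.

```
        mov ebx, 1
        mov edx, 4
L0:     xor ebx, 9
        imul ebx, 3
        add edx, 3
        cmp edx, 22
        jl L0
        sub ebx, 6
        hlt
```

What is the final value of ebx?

4593

mov ebx, 1 → ebx=1
mov edx, 4 → edx=4
xor ebx, 9 → ebx=1^9=8
imul ebx, 3 → ebx=8*3=24
add edx, 3 → edx=4+3=7
cmp edx, 22  (cmp 7,22)
jl L0: taken
xor ebx, 9 → ebx=24^9=17
imul ebx, 3 → ebx=17*3=51
add edx, 3 → edx=7+3=10
cmp edx, 22  (cmp 10,22)
jl L0: taken
xor ebx, 9 → ebx=51^9=58
imul ebx, 3 → ebx=58*3=174
add edx, 3 → edx=10+3=13
cmp edx, 22  (cmp 13,22)
jl L0: taken
xor ebx, 9 → ebx=174^9=167
imul ebx, 3 → ebx=167*3=501
add edx, 3 → edx=13+3=16
cmp edx, 22  (cmp 16,22)
jl L0: taken
xor ebx, 9 → ebx=501^9=508
imul ebx, 3 → ebx=508*3=1524
add edx, 3 → edx=16+3=19
cmp edx, 22  (cmp 19,22)
jl L0: taken
xor ebx, 9 → ebx=1524^9=1533
imul ebx, 3 → ebx=1533*3=4599
add edx, 3 → edx=19+3=22
cmp edx, 22  (cmp 22,22)
jl L0: not taken
sub ebx, 6 → ebx=4599-6=4593
halt.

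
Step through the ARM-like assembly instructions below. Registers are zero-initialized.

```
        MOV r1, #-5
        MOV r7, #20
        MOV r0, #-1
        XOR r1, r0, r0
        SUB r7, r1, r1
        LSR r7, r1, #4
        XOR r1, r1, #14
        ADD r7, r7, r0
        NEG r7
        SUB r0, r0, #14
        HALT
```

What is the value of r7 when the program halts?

after MOV r1, #-5: r1=-5
after MOV r7, #20: r7=20
after MOV r0, #-1: r0=-1
after XOR r1, r0, r0: r1=(-1)^(-1)=0
after SUB r7, r1, r1: r7=0-0=0
after LSR r7, r1, #4: r7=0>>4=0
after XOR r1, r1, #14: r1=0^14=14
after ADD r7, r7, r0: r7=0+(-1)=-1
after NEG r7: r7=-(-1)=1
after SUB r0, r0, #14: r0=(-1)-14=-15
halt.

1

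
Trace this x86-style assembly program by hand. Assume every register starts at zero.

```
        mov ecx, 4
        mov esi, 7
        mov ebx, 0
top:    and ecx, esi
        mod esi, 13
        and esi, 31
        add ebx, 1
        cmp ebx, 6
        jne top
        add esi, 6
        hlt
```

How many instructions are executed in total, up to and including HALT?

mov ecx, 4 → ecx=4
mov esi, 7 → esi=7
mov ebx, 0 → ebx=0
and ecx, esi → ecx=4&7=4
mod esi, 13 → esi=7%13=7
and esi, 31 → esi=7&31=7
add ebx, 1 → ebx=0+1=1
cmp ebx, 6  (cmp 1,6)
jne top: taken
and ecx, esi → ecx=4&7=4
mod esi, 13 → esi=7%13=7
and esi, 31 → esi=7&31=7
add ebx, 1 → ebx=1+1=2
cmp ebx, 6  (cmp 2,6)
jne top: taken
and ecx, esi → ecx=4&7=4
mod esi, 13 → esi=7%13=7
and esi, 31 → esi=7&31=7
add ebx, 1 → ebx=2+1=3
cmp ebx, 6  (cmp 3,6)
jne top: taken
and ecx, esi → ecx=4&7=4
mod esi, 13 → esi=7%13=7
and esi, 31 → esi=7&31=7
add ebx, 1 → ebx=3+1=4
cmp ebx, 6  (cmp 4,6)
jne top: taken
and ecx, esi → ecx=4&7=4
mod esi, 13 → esi=7%13=7
and esi, 31 → esi=7&31=7
add ebx, 1 → ebx=4+1=5
cmp ebx, 6  (cmp 5,6)
jne top: taken
and ecx, esi → ecx=4&7=4
mod esi, 13 → esi=7%13=7
and esi, 31 → esi=7&31=7
add ebx, 1 → ebx=5+1=6
cmp ebx, 6  (cmp 6,6)
jne top: not taken
add esi, 6 → esi=7+6=13
halt.
Total executed instructions: 41.

41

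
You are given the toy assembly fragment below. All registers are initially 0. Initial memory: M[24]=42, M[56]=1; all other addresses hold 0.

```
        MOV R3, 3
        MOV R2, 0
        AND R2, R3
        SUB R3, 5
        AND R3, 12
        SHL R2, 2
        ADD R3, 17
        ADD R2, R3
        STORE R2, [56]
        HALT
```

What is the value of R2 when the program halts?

29

R3=3
R2=0
R2=0&3=0
R3=3-5=-2
R3=(-2)&12=12
R2=0<<2=0
R3=12+17=29
R2=0+29=29
STORE R2, [56] → M[56]=29
halt.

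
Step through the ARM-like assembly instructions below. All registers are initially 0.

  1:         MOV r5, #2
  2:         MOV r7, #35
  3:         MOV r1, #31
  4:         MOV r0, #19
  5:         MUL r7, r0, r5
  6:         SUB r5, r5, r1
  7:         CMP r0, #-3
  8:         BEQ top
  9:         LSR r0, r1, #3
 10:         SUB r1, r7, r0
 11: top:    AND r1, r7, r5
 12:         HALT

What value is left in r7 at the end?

38

MOV r5, #2 → r5=2
MOV r7, #35 → r7=35
MOV r1, #31 → r1=31
MOV r0, #19 → r0=19
MUL r7, r0, r5 → r7=19*2=38
SUB r5, r5, r1 → r5=2-31=-29
CMP r0, #-3  (cmp 19,-3)
BEQ top: not taken
LSR r0, r1, #3 → r0=31>>3=3
SUB r1, r7, r0 → r1=38-3=35
AND r1, r7, r5 → r1=38&(-29)=34
halt.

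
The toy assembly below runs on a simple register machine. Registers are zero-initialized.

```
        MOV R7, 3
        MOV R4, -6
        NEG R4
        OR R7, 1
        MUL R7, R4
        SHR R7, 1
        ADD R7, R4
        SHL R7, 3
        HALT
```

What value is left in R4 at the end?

6

MOV R7, 3 → R7=3
MOV R4, -6 → R4=-6
NEG R4 → R4=-(-6)=6
OR R7, 1 → R7=3|1=3
MUL R7, R4 → R7=3*6=18
SHR R7, 1 → R7=18>>1=9
ADD R7, R4 → R7=9+6=15
SHL R7, 3 → R7=15<<3=120
halt.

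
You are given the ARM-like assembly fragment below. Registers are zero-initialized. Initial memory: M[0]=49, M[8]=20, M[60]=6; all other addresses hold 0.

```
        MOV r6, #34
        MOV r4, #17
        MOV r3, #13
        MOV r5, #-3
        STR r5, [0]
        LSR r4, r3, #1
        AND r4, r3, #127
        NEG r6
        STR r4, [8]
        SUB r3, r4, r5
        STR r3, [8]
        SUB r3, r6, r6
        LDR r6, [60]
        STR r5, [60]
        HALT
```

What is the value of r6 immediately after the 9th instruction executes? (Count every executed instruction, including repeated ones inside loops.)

-34

r6=34
r4=17
r3=13
r5=-3
STR r5, [0] → M[0]=-3
r4=13>>1=6
r4=13&127=13
r6=-(34)=-34
STR r4, [8] → M[8]=13
After step 9: r6 = -34.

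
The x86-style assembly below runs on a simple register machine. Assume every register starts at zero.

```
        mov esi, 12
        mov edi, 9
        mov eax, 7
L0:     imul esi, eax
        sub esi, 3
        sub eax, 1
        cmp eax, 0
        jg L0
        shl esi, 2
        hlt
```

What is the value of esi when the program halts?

after mov esi, 12: esi=12
after mov edi, 9: edi=9
after mov eax, 7: eax=7
after imul esi, eax: esi=12*7=84
after sub esi, 3: esi=84-3=81
after sub eax, 1: eax=7-1=6
cmp eax, 0  (cmp 6,0)
jg L0: taken
after imul esi, eax: esi=81*6=486
after sub esi, 3: esi=486-3=483
after sub eax, 1: eax=6-1=5
cmp eax, 0  (cmp 5,0)
jg L0: taken
after imul esi, eax: esi=483*5=2415
after sub esi, 3: esi=2415-3=2412
after sub eax, 1: eax=5-1=4
cmp eax, 0  (cmp 4,0)
jg L0: taken
after imul esi, eax: esi=2412*4=9648
after sub esi, 3: esi=9648-3=9645
after sub eax, 1: eax=4-1=3
cmp eax, 0  (cmp 3,0)
jg L0: taken
after imul esi, eax: esi=9645*3=28935
after sub esi, 3: esi=28935-3=28932
after sub eax, 1: eax=3-1=2
cmp eax, 0  (cmp 2,0)
jg L0: taken
after imul esi, eax: esi=28932*2=57864
after sub esi, 3: esi=57864-3=57861
after sub eax, 1: eax=2-1=1
cmp eax, 0  (cmp 1,0)
jg L0: taken
after imul esi, eax: esi=57861*1=57861
after sub esi, 3: esi=57861-3=57858
after sub eax, 1: eax=1-1=0
cmp eax, 0  (cmp 0,0)
jg L0: not taken
after shl esi, 2: esi=57858<<2=231432
halt.

231432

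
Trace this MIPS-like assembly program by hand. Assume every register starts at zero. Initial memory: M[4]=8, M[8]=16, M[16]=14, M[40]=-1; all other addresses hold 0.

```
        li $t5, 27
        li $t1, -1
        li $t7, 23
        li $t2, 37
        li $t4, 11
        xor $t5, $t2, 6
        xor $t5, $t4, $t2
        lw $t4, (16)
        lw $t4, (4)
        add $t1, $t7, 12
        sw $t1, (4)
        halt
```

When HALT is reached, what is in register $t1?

$t5=27
$t1=-1
$t7=23
$t2=37
$t4=11
$t5=37^6=35
$t5=11^37=46
$t4=M[16]=14
$t4=M[4]=8
$t1=23+12=35
sw $t1, (4) → M[4]=35
halt.

35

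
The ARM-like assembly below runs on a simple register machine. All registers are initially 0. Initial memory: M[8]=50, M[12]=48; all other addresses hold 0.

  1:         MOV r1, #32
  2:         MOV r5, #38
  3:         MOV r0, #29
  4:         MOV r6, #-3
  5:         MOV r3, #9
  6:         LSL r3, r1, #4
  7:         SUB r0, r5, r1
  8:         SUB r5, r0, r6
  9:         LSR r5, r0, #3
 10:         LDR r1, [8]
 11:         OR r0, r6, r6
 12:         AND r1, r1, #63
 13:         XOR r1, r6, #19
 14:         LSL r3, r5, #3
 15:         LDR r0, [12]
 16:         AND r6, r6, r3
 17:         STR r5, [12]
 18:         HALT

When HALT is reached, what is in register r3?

0

r1=32
r5=38
r0=29
r6=-3
r3=9
r3=32<<4=512
r0=38-32=6
r5=6-(-3)=9
r5=6>>3=0
r1=M[8]=50
r0=(-3)|(-3)=-3
r1=50&63=50
r1=(-3)^19=-18
r3=0<<3=0
r0=M[12]=48
r6=(-3)&0=0
STR r5, [12] → M[12]=0
halt.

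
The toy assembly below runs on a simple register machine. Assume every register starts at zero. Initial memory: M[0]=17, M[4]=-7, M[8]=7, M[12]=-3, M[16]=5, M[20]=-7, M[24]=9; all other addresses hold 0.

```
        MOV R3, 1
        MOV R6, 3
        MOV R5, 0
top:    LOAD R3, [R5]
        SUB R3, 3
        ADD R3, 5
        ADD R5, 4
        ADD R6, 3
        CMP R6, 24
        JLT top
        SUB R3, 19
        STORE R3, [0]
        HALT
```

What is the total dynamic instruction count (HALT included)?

55

after MOV R3, 1: R3=1
after MOV R6, 3: R6=3
after MOV R5, 0: R5=0
after LOAD R3, [R5]: R3=M[0]=17
after SUB R3, 3: R3=17-3=14
after ADD R3, 5: R3=14+5=19
after ADD R5, 4: R5=0+4=4
after ADD R6, 3: R6=3+3=6
CMP R6, 24  (cmp 6,24)
JLT top: taken
after LOAD R3, [R5]: R3=M[4]=-7
after SUB R3, 3: R3=(-7)-3=-10
after ADD R3, 5: R3=(-10)+5=-5
after ADD R5, 4: R5=4+4=8
after ADD R6, 3: R6=6+3=9
CMP R6, 24  (cmp 9,24)
JLT top: taken
after LOAD R3, [R5]: R3=M[8]=7
after SUB R3, 3: R3=7-3=4
after ADD R3, 5: R3=4+5=9
after ADD R5, 4: R5=8+4=12
after ADD R6, 3: R6=9+3=12
CMP R6, 24  (cmp 12,24)
JLT top: taken
after LOAD R3, [R5]: R3=M[12]=-3
after SUB R3, 3: R3=(-3)-3=-6
after ADD R3, 5: R3=(-6)+5=-1
after ADD R5, 4: R5=12+4=16
after ADD R6, 3: R6=12+3=15
CMP R6, 24  (cmp 15,24)
JLT top: taken
after LOAD R3, [R5]: R3=M[16]=5
after SUB R3, 3: R3=5-3=2
after ADD R3, 5: R3=2+5=7
after ADD R5, 4: R5=16+4=20
after ADD R6, 3: R6=15+3=18
CMP R6, 24  (cmp 18,24)
JLT top: taken
after LOAD R3, [R5]: R3=M[20]=-7
after SUB R3, 3: R3=(-7)-3=-10
after ADD R3, 5: R3=(-10)+5=-5
after ADD R5, 4: R5=20+4=24
after ADD R6, 3: R6=18+3=21
CMP R6, 24  (cmp 21,24)
JLT top: taken
after LOAD R3, [R5]: R3=M[24]=9
after SUB R3, 3: R3=9-3=6
after ADD R3, 5: R3=6+5=11
after ADD R5, 4: R5=24+4=28
after ADD R6, 3: R6=21+3=24
CMP R6, 24  (cmp 24,24)
JLT top: not taken
after SUB R3, 19: R3=11-19=-8
STORE R3, [0] → M[0]=-8
halt.
Total executed instructions: 55.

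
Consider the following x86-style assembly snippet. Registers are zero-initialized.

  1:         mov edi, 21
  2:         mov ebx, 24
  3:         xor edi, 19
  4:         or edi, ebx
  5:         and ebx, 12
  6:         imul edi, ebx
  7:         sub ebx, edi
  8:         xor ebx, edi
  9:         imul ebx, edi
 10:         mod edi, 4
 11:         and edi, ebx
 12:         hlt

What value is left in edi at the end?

0

mov edi, 21 → edi=21
mov ebx, 24 → ebx=24
xor edi, 19 → edi=21^19=6
or edi, ebx → edi=6|24=30
and ebx, 12 → ebx=24&12=8
imul edi, ebx → edi=30*8=240
sub ebx, edi → ebx=8-240=-232
xor ebx, edi → ebx=(-232)^240=-24
imul ebx, edi → ebx=(-24)*240=-5760
mod edi, 4 → edi=240%4=0
and edi, ebx → edi=0&(-5760)=0
halt.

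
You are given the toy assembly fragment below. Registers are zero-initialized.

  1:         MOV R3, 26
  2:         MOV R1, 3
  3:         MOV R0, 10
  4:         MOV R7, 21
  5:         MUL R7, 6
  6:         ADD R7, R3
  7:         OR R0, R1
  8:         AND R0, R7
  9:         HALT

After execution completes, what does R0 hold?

8

after MOV R3, 26: R3=26
after MOV R1, 3: R1=3
after MOV R0, 10: R0=10
after MOV R7, 21: R7=21
after MUL R7, 6: R7=21*6=126
after ADD R7, R3: R7=126+26=152
after OR R0, R1: R0=10|3=11
after AND R0, R7: R0=11&152=8
halt.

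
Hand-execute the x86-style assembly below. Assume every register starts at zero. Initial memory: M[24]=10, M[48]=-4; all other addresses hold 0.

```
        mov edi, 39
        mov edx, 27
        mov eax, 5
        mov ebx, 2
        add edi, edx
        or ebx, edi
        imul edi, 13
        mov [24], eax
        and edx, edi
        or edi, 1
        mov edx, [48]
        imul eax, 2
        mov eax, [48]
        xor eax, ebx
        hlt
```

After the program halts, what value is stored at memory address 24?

5

mov edi, 39 → edi=39
mov edx, 27 → edx=27
mov eax, 5 → eax=5
mov ebx, 2 → ebx=2
add edi, edx → edi=39+27=66
or ebx, edi → ebx=2|66=66
imul edi, 13 → edi=66*13=858
mov [24], eax → M[24]=5
and edx, edi → edx=27&858=26
or edi, 1 → edi=858|1=859
mov edx, [48] → edx=M[48]=-4
imul eax, 2 → eax=5*2=10
mov eax, [48] → eax=M[48]=-4
xor eax, ebx → eax=(-4)^66=-66
halt.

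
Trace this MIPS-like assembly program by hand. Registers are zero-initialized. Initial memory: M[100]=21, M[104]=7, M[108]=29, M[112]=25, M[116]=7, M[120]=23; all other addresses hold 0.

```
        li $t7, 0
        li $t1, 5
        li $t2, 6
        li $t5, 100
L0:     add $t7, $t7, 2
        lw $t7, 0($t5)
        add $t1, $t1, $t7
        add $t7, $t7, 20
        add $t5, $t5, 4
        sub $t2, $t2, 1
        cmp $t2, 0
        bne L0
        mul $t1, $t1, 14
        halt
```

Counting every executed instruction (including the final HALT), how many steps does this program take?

54

li $t7, 0 → $t7=0
li $t1, 5 → $t1=5
li $t2, 6 → $t2=6
li $t5, 100 → $t5=100
add $t7, $t7, 2 → $t7=0+2=2
lw $t7, 0($t5) → $t7=M[100]=21
add $t1, $t1, $t7 → $t1=5+21=26
add $t7, $t7, 20 → $t7=21+20=41
add $t5, $t5, 4 → $t5=100+4=104
sub $t2, $t2, 1 → $t2=6-1=5
cmp $t2, 0  (cmp 5,0)
bne L0: taken
add $t7, $t7, 2 → $t7=41+2=43
lw $t7, 0($t5) → $t7=M[104]=7
add $t1, $t1, $t7 → $t1=26+7=33
add $t7, $t7, 20 → $t7=7+20=27
add $t5, $t5, 4 → $t5=104+4=108
sub $t2, $t2, 1 → $t2=5-1=4
cmp $t2, 0  (cmp 4,0)
bne L0: taken
add $t7, $t7, 2 → $t7=27+2=29
lw $t7, 0($t5) → $t7=M[108]=29
add $t1, $t1, $t7 → $t1=33+29=62
add $t7, $t7, 20 → $t7=29+20=49
add $t5, $t5, 4 → $t5=108+4=112
sub $t2, $t2, 1 → $t2=4-1=3
cmp $t2, 0  (cmp 3,0)
bne L0: taken
add $t7, $t7, 2 → $t7=49+2=51
lw $t7, 0($t5) → $t7=M[112]=25
add $t1, $t1, $t7 → $t1=62+25=87
add $t7, $t7, 20 → $t7=25+20=45
add $t5, $t5, 4 → $t5=112+4=116
sub $t2, $t2, 1 → $t2=3-1=2
cmp $t2, 0  (cmp 2,0)
bne L0: taken
add $t7, $t7, 2 → $t7=45+2=47
lw $t7, 0($t5) → $t7=M[116]=7
add $t1, $t1, $t7 → $t1=87+7=94
add $t7, $t7, 20 → $t7=7+20=27
add $t5, $t5, 4 → $t5=116+4=120
sub $t2, $t2, 1 → $t2=2-1=1
cmp $t2, 0  (cmp 1,0)
bne L0: taken
add $t7, $t7, 2 → $t7=27+2=29
lw $t7, 0($t5) → $t7=M[120]=23
add $t1, $t1, $t7 → $t1=94+23=117
add $t7, $t7, 20 → $t7=23+20=43
add $t5, $t5, 4 → $t5=120+4=124
sub $t2, $t2, 1 → $t2=1-1=0
cmp $t2, 0  (cmp 0,0)
bne L0: not taken
mul $t1, $t1, 14 → $t1=117*14=1638
halt.
Total executed instructions: 54.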